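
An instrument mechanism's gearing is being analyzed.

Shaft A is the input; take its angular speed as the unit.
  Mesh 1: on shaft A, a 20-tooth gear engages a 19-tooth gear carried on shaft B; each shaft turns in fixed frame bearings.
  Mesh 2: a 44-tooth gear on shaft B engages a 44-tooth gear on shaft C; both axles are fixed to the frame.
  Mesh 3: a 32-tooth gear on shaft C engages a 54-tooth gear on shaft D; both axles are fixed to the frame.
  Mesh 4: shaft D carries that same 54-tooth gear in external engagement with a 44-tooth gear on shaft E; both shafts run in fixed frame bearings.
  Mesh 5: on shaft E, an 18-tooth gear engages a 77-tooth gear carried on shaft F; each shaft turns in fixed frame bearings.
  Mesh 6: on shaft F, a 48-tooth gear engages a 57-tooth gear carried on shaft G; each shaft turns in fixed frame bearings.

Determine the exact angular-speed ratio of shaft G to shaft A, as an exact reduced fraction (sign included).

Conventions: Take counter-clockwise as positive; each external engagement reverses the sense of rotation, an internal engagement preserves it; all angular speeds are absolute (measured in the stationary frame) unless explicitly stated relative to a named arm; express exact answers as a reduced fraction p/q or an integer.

46080/305767

class = fixed-axis compound train [6 meshes; 6 ratios multiply, 6 sense flips]
mesh 1 [20T→19T]: running ratio 20/19, sense −
mesh 2 [44T→44T]: running ratio 20/19, sense +
mesh 3 [32T→54T]: running ratio 320/513, sense −
mesh 4 [54T→44T]: running ratio 160/209, sense +
mesh 5 [18T→77T]: running ratio 2880/16093, sense −
mesh 6 [48T→57T]: running ratio 46080/305767, sense +
ω_out/ω_in = 46080/305767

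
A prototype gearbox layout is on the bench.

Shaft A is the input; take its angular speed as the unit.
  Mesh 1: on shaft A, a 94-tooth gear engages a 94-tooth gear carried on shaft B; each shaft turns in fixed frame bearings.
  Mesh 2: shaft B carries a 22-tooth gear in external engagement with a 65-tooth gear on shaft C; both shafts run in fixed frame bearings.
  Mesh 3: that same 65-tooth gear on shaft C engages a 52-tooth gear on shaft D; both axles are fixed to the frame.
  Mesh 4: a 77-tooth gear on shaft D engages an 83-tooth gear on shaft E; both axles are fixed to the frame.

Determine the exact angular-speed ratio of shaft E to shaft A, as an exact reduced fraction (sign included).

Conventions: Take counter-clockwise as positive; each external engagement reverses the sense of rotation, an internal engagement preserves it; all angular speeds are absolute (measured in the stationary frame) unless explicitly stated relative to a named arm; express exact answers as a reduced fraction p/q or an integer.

class = fixed-axis compound train [4 meshes; 4 ratios multiply, 4 sense flips]
mesh 1 [94T→94T]: running ratio 1, sense −
mesh 2 [22T→65T]: running ratio 22/65, sense +
mesh 3 [65T→52T]: running ratio 11/26, sense −
mesh 4 [77T→83T]: running ratio 847/2158, sense +
ω_out/ω_in = 847/2158

847/2158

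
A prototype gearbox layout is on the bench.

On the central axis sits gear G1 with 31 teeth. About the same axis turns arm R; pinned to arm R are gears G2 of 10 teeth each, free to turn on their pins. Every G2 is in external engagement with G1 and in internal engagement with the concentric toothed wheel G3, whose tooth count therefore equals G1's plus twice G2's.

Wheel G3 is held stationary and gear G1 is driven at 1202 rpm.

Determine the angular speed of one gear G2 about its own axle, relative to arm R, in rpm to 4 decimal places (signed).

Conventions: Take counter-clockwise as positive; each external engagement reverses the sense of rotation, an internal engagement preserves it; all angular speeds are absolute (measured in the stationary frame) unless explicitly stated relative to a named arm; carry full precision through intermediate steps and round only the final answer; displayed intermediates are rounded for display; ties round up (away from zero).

topology: planetary set — G1 31T / G2 10T / G3 51T, arm = carrier (Willis)
normalise by the input: solve with ω_sun = 1, then scale by 1202 rpm
ring teeth: 31 + 2·10 = 51
31(ω_sun−ω_arm) = −51(ω_ring−ω_arm),  ω_ring = 0, ω_sun = 1
31(1−ω_arm) = −51(0−ω_arm)  ⇒  82·ω_arm = 31  ⇒  ω_arm = 31/82
sun–planet mesh: 31·(1−31/82) = −10·(ω_p−ω_arm)  ⇒  ω_p−ω_arm = -1581/820
scale: ω_p−ω_arm = -1581/820 × 1202 rpm = -2317.5146 rpm

-2317.5146 rpm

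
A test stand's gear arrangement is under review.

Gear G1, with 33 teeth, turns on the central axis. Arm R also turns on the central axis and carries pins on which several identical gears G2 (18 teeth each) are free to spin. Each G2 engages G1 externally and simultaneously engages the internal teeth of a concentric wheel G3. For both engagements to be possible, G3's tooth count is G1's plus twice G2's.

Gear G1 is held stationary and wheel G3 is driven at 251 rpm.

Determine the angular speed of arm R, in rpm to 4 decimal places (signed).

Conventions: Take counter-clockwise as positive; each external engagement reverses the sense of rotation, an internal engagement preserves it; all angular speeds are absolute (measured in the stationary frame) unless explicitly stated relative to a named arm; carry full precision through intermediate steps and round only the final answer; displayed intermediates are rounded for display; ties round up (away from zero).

+169.7941 rpm

planetary set (33T centre, 18T on arm, 69T internal) — Willis relation
normalise by the input: solve with ω_ring = 1, then scale by 251 rpm
ring teeth: 33 + 2·18 = 69
33(ω_sun−ω_arm) = −69(ω_ring−ω_arm),  ω_sun = 0, ω_ring = 1
33(0−ω_arm) = −69(1−ω_arm)  ⇒  102·ω_arm = 69  ⇒  ω_arm = 23/34
scale: ω_arm = 23/34 × 251 rpm = +169.7941 rpm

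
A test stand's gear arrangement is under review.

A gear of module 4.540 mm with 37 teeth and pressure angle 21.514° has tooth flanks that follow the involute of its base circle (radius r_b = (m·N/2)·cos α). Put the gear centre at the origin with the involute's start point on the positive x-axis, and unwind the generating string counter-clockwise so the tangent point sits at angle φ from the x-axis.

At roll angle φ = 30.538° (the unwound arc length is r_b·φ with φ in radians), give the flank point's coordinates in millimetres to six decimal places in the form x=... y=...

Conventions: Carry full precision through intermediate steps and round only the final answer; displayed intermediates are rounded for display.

topology: single-mesh involute geometry — m = 4.540, N = 37
pitch radius r_p = m·N/2 = 4.540·37/2 = 83.990000
base radius r_b = r_p·cos α = 83.990000·cos 21.514° = 78.138248
roll angle φ = 30.538° = 0.53298865 rad
x = r_b·(cos φ + φ·sin φ) = 88.461018
y = r_b·(sin φ − φ·cos φ) = 3.832732

x=88.461018 y=3.832732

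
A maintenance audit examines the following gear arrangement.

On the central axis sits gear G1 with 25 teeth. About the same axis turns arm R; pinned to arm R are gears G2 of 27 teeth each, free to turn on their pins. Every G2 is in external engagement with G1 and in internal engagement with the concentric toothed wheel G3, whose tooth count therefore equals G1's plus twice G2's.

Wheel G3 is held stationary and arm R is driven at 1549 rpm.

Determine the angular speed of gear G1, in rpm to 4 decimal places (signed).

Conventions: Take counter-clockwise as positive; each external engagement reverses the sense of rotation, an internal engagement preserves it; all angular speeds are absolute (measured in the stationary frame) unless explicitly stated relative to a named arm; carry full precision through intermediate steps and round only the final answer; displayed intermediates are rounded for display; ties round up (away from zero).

recognized (axles ride arm R): planetary set, 25/27/79 teeth
normalise by the input: solve with ω_arm = 1, then scale by 1549 rpm
ring teeth: 25 + 2·27 = 79
25(ω_sun−ω_arm) = −79(ω_ring−ω_arm),  ω_ring = 0, ω_arm = 1
ω_sun = 1 − (79/25)(0−1) = 104/25
scale: ω_sun = 104/25 × 1549 rpm = +6443.8400 rpm

+6443.8400 rpm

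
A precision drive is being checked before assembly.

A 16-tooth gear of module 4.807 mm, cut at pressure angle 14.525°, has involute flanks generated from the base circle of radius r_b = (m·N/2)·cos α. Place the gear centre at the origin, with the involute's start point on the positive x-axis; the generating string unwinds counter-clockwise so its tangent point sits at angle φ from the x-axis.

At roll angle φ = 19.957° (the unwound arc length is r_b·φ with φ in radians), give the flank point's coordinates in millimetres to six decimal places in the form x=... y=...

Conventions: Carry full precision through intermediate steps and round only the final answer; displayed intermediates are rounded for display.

x=39.417096 y=0.518054

recognized (one wheel, involute flank): single-mesh tooth geometry, m = 4.807, N = 16
pitch radius r_p = m·N/2 = 4.807·16/2 = 38.456000
base radius r_b = r_p·cos α = 38.456000·cos 14.525° = 37.226881
roll angle φ = 19.957° = 0.34831536 rad
x = r_b·(cos φ + φ·sin φ) = 39.417096
y = r_b·(sin φ − φ·cos φ) = 0.518054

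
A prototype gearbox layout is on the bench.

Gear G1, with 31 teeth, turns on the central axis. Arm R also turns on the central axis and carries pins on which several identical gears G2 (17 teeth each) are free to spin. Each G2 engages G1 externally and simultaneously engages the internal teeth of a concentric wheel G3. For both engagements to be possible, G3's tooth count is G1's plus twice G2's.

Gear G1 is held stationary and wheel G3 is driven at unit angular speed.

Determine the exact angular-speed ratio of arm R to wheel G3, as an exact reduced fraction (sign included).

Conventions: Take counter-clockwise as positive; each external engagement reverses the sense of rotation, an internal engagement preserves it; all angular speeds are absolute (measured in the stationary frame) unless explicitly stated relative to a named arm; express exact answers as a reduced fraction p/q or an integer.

65/96

recognized (axles ride arm R): planetary set, 31/17/65 teeth
ring teeth: 31 + 2·17 = 65
31(ω_sun−ω_arm) = −65(ω_ring−ω_arm),  ω_sun = 0, ω_ring = 1
31(0−ω_arm) = −65(1−ω_arm)  ⇒  96·ω_arm = 65  ⇒  ω_arm = 65/96
ω_out/ω_in = 65/96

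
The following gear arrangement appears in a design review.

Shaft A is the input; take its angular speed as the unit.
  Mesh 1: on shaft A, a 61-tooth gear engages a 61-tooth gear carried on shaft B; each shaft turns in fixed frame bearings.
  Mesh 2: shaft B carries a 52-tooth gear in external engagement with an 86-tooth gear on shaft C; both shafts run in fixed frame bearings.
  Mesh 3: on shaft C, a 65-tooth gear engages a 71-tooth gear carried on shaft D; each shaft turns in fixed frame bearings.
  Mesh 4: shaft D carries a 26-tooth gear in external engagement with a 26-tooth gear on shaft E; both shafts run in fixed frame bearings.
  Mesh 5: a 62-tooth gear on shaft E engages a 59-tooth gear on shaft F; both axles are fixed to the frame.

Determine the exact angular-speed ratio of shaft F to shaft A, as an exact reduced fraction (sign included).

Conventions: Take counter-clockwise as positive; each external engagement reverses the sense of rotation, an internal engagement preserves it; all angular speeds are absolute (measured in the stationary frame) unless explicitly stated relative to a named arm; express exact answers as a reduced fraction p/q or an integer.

class = fixed-axis compound train [5 meshes; 5 ratios multiply, 5 sense flips]
mesh 1 [61T→61T]: running ratio 1, sense −
mesh 2 [52T→86T]: running ratio 26/43, sense +
mesh 3 [65T→71T]: running ratio 1690/3053, sense −
mesh 4 [26T→26T]: running ratio 1690/3053, sense +
mesh 5 [62T→59T]: running ratio 104780/180127, sense −
ω_out/ω_in = -104780/180127

-104780/180127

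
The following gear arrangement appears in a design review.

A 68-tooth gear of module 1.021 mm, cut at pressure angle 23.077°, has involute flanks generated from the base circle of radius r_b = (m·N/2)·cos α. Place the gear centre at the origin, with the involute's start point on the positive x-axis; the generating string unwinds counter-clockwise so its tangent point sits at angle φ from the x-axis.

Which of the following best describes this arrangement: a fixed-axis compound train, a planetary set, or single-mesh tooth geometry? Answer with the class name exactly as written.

single-mesh involute tooth geometry (68T wheel at module 1.021)
classification: single-mesh tooth geometry

single-mesh tooth geometry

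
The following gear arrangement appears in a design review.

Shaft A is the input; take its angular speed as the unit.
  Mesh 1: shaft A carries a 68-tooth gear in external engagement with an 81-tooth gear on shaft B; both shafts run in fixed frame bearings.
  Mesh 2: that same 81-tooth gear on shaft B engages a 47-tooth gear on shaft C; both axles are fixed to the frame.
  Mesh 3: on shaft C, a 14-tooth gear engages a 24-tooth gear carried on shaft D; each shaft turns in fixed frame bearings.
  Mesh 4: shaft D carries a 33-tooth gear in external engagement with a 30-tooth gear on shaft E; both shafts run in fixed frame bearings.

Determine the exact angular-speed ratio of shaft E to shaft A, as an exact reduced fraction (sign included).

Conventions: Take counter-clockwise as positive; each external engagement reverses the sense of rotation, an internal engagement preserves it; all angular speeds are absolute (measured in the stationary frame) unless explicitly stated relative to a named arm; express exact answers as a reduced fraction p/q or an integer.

class = fixed-axis compound train [4 meshes; 4 ratios multiply, 4 sense flips]
mesh 1 [68T→81T]: running ratio 68/81, sense −
mesh 2 [81T→47T]: running ratio 68/47, sense +
mesh 3 [14T→24T]: running ratio 119/141, sense −
mesh 4 [33T→30T]: running ratio 1309/1410, sense +
ω_out/ω_in = 1309/1410

1309/1410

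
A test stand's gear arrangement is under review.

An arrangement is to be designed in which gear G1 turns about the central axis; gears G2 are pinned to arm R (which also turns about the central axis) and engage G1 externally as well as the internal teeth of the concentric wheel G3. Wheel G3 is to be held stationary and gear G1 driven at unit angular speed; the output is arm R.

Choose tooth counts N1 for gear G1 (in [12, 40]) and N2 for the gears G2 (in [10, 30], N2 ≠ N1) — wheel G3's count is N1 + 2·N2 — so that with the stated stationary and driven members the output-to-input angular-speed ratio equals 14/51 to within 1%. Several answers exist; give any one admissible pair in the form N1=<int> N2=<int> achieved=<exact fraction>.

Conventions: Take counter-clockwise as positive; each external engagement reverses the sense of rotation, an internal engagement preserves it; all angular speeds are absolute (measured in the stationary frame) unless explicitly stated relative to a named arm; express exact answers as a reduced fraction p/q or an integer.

class = planetary set [ratio 14/51 wanted; Willis about the carrier]
Willis with ω_ring = 0: ω_arm/ω_sun = N1/(N1+N3); set equal to 14/51  ⇒  N3/N1 = 1/(14/51) − 1 = 37/14
N3 = N1 + 2·N2  ⇒  N2/N1 = (N3/N1 − 1)/2 = (37/14 − 1)/2 = 23/28
smallest multiple with N1 ≥ 12 and N2 ≥ 10: k = 1  ⇒  N1 = 1·28 = 28, N2 = 1·23 = 23 (N1 ≤ 40, N2 ≤ 30, N2 ≠ N1 ✓), N3 = 28 + 2·23 = 74
check: N1/(N1+N3) with N1 = 28, N3 = 74 gives 14/51; |achieved − target| = 0 ≤ 7/2550 ✓

N1=28 N2=23 achieved=14/51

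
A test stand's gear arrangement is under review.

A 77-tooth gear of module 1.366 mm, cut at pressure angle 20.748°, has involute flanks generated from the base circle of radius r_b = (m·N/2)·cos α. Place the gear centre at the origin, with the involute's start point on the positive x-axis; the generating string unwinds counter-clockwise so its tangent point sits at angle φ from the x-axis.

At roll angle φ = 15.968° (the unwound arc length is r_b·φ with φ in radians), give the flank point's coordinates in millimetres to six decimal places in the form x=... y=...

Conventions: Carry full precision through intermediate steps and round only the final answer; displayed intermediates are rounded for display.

topology: single-mesh involute geometry — m = 1.366, N = 77
pitch radius r_p = m·N/2 = 1.366·77/2 = 52.591000
base radius r_b = r_p·cos α = 52.591000·cos 20.748° = 49.180346
roll angle φ = 15.968° = 0.27869417 rad
x = r_b·(cos φ + φ·sin φ) = 51.053349
y = r_b·(sin φ − φ·cos φ) = 0.352109

x=51.053349 y=0.352109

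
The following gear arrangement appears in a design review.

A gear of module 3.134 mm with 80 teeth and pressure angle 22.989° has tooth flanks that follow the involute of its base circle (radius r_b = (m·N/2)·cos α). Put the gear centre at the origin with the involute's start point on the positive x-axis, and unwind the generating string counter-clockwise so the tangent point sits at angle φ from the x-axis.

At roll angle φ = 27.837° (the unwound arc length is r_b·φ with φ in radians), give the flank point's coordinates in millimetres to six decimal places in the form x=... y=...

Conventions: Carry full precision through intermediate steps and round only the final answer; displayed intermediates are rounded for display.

class = single-mesh tooth geometry [base-circle involute, m = 3.134, 80T]
pitch radius r_p = m·N/2 = 3.134·80/2 = 125.360000
base radius r_b = r_p·cos α = 125.360000·cos 22.989° = 115.403890
roll angle φ = 27.837° = 0.48584730 rad
x = r_b·(cos φ + φ·sin φ) = 128.231008
y = r_b·(sin φ − φ·cos φ) = 4.308364

x=128.231008 y=4.308364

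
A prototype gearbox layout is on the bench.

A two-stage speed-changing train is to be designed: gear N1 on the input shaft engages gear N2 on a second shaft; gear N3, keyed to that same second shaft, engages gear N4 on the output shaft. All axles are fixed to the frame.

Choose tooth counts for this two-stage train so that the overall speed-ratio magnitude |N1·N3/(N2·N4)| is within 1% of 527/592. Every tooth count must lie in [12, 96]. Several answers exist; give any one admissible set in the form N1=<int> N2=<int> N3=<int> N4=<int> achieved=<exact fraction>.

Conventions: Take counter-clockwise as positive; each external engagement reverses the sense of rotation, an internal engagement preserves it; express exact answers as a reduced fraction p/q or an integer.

class = fixed-axis compound train [2-stage, 527/592 wanted]
target = 527/592 in lowest terms: an exact hit needs N1·N3 = k·527 and N2·N4 = k·592 for one integer k, every count in [12, 96]; additionally prefer no 1:1 stage (N1 ≠ N2, N3 ≠ N4)
k = 1: N1·N3 = 527 = 17·31, N2·N4 = 592 = 16·37
achieved = 17·31/(16·37) = 527/592; |achieved − target| = 0 ≤ 527/59200 ✓

N1=17 N2=16 N3=31 N4=37 achieved=527/592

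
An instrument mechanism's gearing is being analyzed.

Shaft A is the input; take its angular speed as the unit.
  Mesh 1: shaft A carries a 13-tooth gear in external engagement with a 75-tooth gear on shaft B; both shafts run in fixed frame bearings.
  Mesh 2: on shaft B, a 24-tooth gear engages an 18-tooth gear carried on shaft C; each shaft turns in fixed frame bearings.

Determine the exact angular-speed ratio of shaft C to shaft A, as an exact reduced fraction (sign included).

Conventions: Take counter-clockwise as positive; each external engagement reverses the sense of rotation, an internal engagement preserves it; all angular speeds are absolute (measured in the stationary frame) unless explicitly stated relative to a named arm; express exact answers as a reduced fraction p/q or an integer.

52/225

class = fixed-axis compound train [2 meshes; 2 ratios multiply, 2 sense flips]
mesh 1 [13T→75T]: running ratio 13/75, sense −
mesh 2 [24T→18T]: running ratio 52/225, sense +
ω_out/ω_in = 52/225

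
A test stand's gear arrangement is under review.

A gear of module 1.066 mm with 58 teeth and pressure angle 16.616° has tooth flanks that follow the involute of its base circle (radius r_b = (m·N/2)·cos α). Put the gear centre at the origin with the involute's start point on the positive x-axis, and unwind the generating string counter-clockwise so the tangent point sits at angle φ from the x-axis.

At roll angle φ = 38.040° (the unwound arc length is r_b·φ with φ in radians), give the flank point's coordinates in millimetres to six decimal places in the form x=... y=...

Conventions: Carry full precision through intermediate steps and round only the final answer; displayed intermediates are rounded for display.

x=35.449920 y=2.764379

single-mesh involute tooth geometry (58T wheel at module 1.066)
pitch radius r_p = m·N/2 = 1.066·58/2 = 30.914000
base radius r_b = r_p·cos α = 30.914000·cos 16.616° = 29.623117
roll angle φ = 38.040° = 0.66392325 rad
x = r_b·(cos φ + φ·sin φ) = 35.449920
y = r_b·(sin φ − φ·cos φ) = 2.764379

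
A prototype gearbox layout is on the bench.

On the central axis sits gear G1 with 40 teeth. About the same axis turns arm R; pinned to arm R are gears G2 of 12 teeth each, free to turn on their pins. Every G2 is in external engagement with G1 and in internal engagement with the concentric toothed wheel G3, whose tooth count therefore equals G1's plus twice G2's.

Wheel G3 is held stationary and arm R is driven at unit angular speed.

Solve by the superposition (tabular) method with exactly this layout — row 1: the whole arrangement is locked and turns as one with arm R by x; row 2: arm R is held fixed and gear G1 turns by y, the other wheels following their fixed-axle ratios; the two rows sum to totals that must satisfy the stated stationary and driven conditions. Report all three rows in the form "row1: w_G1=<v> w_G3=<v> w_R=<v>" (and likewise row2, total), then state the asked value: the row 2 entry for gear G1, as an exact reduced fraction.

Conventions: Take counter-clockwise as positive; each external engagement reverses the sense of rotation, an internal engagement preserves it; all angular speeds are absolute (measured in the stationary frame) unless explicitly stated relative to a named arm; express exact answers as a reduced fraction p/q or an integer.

row1: w_G1=1 w_G3=1 w_R=1
row2: w_G1=8/5 w_G3=-1 w_R=0
total: w_G1=13/5 w_G3=0 w_R=1
asked value: 8/5

recognized (axles ride arm R): planetary set, 40/12/64 teeth
superposition row 1 [locked train]: every member turns x
superposition row 2 [arm held]: sun y, ring −(40/64)·y, arm 0
boundary: total ω_ring = x − (40/64)·y = 0 and total ω_arm = x = 1  ⇒  y = 8/5, x = 1
row 2 ring = −(40/64)·8/5 = -1
totals (row 1 + row 2): sun 1 + 8/5 = 13/5, ring 1 + (-1) = 0, arm 1 + 0 = 1
asked cell (row2, sun) = 8/5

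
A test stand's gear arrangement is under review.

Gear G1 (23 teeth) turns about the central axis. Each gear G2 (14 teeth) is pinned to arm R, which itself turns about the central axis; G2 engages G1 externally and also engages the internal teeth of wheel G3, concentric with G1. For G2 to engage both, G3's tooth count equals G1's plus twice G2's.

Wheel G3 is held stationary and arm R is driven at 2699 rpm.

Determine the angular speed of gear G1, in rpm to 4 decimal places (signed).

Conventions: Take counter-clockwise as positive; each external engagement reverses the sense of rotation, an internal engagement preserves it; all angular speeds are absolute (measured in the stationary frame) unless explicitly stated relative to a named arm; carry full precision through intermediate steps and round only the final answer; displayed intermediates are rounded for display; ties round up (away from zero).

class = planetary set [G3 = 23+2·14 = 51; Willis about the carrier]
normalise by the input: solve with ω_arm = 1, then scale by 2699 rpm
ring teeth: 23 + 2·14 = 51
23(ω_sun−ω_arm) = −51(ω_ring−ω_arm),  ω_ring = 0, ω_arm = 1
ω_sun = 1 − (51/23)(0−1) = 74/23
scale: ω_sun = 74/23 × 2699 rpm = +8683.7391 rpm

+8683.7391 rpm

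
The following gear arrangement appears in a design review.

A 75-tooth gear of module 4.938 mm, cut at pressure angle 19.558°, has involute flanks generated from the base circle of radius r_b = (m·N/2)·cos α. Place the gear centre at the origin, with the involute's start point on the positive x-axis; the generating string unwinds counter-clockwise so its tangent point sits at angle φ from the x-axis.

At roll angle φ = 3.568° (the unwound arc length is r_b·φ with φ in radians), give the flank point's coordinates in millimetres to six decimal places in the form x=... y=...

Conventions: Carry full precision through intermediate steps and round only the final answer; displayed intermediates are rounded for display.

topology: single-mesh involute geometry — m = 4.938, N = 75
pitch radius r_p = m·N/2 = 4.938·75/2 = 185.175000
base radius r_b = r_p·cos α = 185.175000·cos 19.558° = 174.490976
roll angle φ = 3.568° = 0.06227335 rad
x = r_b·(cos φ + φ·sin φ) = 174.828984
y = r_b·(sin φ − φ·cos φ) = 0.014041

x=174.828984 y=0.014041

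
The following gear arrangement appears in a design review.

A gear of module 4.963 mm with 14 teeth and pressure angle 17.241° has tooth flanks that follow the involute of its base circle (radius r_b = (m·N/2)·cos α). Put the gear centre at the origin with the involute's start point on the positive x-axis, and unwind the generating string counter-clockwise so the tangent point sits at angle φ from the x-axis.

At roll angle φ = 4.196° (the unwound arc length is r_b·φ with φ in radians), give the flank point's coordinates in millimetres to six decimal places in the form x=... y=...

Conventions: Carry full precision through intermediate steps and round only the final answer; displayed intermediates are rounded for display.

x=33.268822 y=0.004342

recognized (one wheel, involute flank): single-mesh tooth geometry, m = 4.963, N = 14
pitch radius r_p = m·N/2 = 4.963·14/2 = 34.741000
base radius r_b = r_p·cos α = 34.741000·cos 17.241° = 33.179966
roll angle φ = 4.196° = 0.07323402 rad
x = r_b·(cos φ + φ·sin φ) = 33.268822
y = r_b·(sin φ − φ·cos φ) = 0.004342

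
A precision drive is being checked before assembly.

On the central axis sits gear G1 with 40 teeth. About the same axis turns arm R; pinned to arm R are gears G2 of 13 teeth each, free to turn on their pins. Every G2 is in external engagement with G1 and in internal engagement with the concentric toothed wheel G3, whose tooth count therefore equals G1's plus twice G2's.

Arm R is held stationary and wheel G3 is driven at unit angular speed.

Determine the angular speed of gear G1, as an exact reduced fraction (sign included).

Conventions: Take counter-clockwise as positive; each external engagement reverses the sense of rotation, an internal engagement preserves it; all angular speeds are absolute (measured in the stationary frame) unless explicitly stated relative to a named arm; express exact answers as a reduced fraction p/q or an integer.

planetary set (40T centre, 13T on arm, 66T internal) — Willis relation
ring teeth: 40 + 2·13 = 66
40(ω_sun−ω_arm) = −66(ω_ring−ω_arm),  ω_arm = 0, ω_ring = 1
ω_sun = 0 − (66/40)(1−0) = -33/20
exact speed ratio = -33/20

-33/20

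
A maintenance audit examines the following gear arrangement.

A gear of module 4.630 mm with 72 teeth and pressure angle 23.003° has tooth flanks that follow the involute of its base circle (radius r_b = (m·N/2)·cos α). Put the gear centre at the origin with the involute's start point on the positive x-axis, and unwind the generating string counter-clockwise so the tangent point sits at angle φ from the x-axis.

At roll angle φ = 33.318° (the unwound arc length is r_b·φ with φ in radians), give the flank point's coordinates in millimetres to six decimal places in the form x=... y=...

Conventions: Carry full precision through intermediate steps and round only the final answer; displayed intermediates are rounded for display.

x=177.214957 y=9.720534

recognized (one wheel, involute flank): single-mesh tooth geometry, m = 4.630, N = 72
pitch radius r_p = m·N/2 = 4.630·72/2 = 166.680000
base radius r_b = r_p·cos α = 166.680000·cos 23.003° = 153.426339
roll angle φ = 33.318° = 0.58150880 rad
x = r_b·(cos φ + φ·sin φ) = 177.214957
y = r_b·(sin φ − φ·cos φ) = 9.720534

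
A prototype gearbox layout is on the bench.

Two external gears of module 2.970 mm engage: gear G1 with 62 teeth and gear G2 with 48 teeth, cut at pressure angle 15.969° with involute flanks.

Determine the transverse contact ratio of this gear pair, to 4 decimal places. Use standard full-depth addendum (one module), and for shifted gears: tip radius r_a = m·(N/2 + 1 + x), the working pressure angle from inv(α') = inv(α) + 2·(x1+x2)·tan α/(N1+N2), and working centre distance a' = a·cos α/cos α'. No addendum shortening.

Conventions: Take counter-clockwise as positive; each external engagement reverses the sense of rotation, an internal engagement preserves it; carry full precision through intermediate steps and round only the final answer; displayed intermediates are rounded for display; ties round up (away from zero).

topology: single-mesh involute geometry — m = 2.970, 62T/48T pair
base radii: r_b1 = 88.517082, r_b2 = 68.529354
tip radii: r_a1 = 95.040000, r_a2 = 74.250000
no profile shift: α' = α, a' = a
action lengths: √(r_a1²−r_b1²) = 34.602424, √(r_a2²−r_b2²) = 28.579541
base pitch p_b = π·m·cos α = 8.970471
CR = (34.602424 + 28.579541 − 163.350000·sin 15.96900°)/8.970471 = 2.033513
contact ratio ≈ 2.0335

2.0335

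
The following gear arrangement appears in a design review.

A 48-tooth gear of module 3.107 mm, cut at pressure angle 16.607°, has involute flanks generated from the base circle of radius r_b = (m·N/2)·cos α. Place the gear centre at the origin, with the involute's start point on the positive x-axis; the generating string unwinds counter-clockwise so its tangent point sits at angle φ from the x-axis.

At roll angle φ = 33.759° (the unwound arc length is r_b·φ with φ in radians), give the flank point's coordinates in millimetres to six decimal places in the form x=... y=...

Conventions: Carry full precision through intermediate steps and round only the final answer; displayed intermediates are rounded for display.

x=82.805377 y=4.705170

single-mesh involute tooth geometry (48T wheel at module 3.107)
pitch radius r_p = m·N/2 = 3.107·48/2 = 74.568000
base radius r_b = r_p·cos α = 74.568000·cos 16.607° = 71.457595
roll angle φ = 33.759° = 0.58920570 rad
x = r_b·(cos φ + φ·sin φ) = 82.805377
y = r_b·(sin φ − φ·cos φ) = 4.705170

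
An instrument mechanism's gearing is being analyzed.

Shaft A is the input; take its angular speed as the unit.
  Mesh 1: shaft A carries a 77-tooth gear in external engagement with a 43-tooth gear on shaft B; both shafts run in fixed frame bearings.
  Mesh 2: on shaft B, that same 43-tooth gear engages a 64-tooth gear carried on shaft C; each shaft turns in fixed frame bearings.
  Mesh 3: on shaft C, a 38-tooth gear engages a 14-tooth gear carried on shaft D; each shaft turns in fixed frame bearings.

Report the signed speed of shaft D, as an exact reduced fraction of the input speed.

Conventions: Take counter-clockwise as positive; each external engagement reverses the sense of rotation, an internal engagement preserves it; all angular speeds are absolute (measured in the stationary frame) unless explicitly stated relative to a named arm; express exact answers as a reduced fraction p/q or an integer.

-209/64

3-mesh fixed-axis compound train (all bearings frame-fixed)
mesh 1 [77T→43T]: |ω|/ω_in = 1×77/43 = 77/43, sense flips to −
mesh 2 [43T→64T]: |ω|/ω_in = (77/43)×43/64 = 77/64, sense flips to +
mesh 3 [38T→14T]: |ω|/ω_in = (77/64)×38/14 = 209/64, sense flips to −
signed output speed (× input speed) = -209/64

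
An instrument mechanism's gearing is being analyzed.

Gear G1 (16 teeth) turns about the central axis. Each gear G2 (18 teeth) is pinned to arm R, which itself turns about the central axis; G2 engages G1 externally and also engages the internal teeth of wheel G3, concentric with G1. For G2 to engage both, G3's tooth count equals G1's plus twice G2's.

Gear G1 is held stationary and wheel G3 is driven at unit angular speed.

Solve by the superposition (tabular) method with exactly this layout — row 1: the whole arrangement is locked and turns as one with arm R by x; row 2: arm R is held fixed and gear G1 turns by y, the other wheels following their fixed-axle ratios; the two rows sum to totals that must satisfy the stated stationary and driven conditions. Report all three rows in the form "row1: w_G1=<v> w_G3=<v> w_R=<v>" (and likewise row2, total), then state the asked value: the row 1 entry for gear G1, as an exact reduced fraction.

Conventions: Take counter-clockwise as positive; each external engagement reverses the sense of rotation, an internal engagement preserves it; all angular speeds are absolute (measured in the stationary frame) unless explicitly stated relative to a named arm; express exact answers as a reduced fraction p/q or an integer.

row1: w_G1=13/17 w_G3=13/17 w_R=13/17
row2: w_G1=-13/17 w_G3=4/17 w_R=0
total: w_G1=0 w_G3=1 w_R=13/17
asked value: 13/17

recognized (axles ride arm R): planetary set, 16/18/52 teeth
superposition row 1 [locked train]: every member turns x
superposition row 2 [arm held]: sun y, ring −(16/52)·y, arm 0
boundary: total ω_sun = x + y = 0 and total ω_ring = x − (16/52)·y = 1  ⇒  y = -13/17, x = 13/17
row 2 ring = −(16/52)·(-13/17) = 4/17
totals (row 1 + row 2): sun 13/17 + (-13/17) = 0, ring 13/17 + 4/17 = 1, arm 13/17 + 0 = 13/17
asked cell (row1, sun) = 13/17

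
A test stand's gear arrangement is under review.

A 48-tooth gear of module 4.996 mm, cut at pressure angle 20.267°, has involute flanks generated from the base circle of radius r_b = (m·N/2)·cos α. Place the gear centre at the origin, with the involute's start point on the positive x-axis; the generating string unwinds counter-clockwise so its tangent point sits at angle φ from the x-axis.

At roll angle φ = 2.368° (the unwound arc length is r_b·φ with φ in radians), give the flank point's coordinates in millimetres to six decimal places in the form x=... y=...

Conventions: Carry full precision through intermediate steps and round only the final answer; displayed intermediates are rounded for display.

recognized (one wheel, involute flank): single-mesh tooth geometry, m = 4.996, N = 48
pitch radius r_p = m·N/2 = 4.996·48/2 = 119.904000
base radius r_b = r_p·cos α = 119.904000·cos 20.267° = 112.480575
roll angle φ = 2.368° = 0.04132940 rad
x = r_b·(cos φ + φ·sin φ) = 112.576600
y = r_b·(sin φ − φ·cos φ) = 0.002646

x=112.576600 y=0.002646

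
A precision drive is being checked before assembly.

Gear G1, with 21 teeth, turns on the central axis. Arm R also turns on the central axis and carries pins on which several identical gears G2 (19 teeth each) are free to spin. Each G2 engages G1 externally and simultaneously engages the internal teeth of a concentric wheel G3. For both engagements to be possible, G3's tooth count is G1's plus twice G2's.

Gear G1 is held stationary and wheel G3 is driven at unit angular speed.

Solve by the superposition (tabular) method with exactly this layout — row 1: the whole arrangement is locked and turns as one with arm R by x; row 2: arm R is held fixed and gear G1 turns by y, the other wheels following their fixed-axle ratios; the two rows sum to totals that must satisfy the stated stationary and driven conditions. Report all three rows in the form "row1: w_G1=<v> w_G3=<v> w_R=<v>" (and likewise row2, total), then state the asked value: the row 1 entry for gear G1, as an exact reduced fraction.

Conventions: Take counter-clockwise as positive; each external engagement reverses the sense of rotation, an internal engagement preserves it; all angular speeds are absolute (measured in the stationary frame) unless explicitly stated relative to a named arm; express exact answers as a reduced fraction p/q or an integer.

planetary set (21T centre, 19T on arm, 59T internal) — Willis relation
superposition row 1 [locked train]: every member turns x
superposition row 2 [arm held]: sun y, ring −(21/59)·y, arm 0
boundary: total ω_sun = x + y = 0 and total ω_ring = x − (21/59)·y = 1  ⇒  y = -59/80, x = 59/80
row 2 ring = −(21/59)·(-59/80) = 21/80
totals (row 1 + row 2): sun 59/80 + (-59/80) = 0, ring 59/80 + 21/80 = 1, arm 59/80 + 0 = 59/80
asked cell (row1, sun) = 59/80

row1: w_G1=59/80 w_G3=59/80 w_R=59/80
row2: w_G1=-59/80 w_G3=21/80 w_R=0
total: w_G1=0 w_G3=1 w_R=59/80
asked value: 59/80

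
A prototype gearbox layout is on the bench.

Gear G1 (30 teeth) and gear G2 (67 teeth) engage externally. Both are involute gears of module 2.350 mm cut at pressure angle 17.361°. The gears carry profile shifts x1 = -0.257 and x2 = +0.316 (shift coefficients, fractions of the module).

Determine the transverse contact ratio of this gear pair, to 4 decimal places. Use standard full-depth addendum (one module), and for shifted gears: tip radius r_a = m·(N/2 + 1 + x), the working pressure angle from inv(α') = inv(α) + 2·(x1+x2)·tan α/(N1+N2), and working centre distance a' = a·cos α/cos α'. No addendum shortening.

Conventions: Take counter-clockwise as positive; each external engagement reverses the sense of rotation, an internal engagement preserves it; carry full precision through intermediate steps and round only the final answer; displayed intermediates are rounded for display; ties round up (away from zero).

1.8871

recognized (one external pair, fixed centres): single-mesh tooth geometry, m = 2.350, N1 = 30, N2 = 67
base radii: r_b1 = 33.644139, r_b2 = 75.138577
tip radii: r_a1 = 36.996050, r_a2 = 81.817600
inv(α') = inv(17.361°) + 2·(-0.257+0.316)·tan α/(30+67) = 0.01000734  ⇒  α' = 17.58096°
a' = a·cos α / cos α' = 113.9750·cos 17.361°/cos 17.58096° = 114.112802
action lengths: √(r_a1²−r_b1²) = 15.387645, √(r_a2²−r_b2²) = 32.377676
base pitch p_b = π·m·cos α = 7.046412
CR = (15.387645 + 32.377676 − 114.112802·sin 17.58096°)/7.046412 = 1.887086
contact ratio ≈ 1.8871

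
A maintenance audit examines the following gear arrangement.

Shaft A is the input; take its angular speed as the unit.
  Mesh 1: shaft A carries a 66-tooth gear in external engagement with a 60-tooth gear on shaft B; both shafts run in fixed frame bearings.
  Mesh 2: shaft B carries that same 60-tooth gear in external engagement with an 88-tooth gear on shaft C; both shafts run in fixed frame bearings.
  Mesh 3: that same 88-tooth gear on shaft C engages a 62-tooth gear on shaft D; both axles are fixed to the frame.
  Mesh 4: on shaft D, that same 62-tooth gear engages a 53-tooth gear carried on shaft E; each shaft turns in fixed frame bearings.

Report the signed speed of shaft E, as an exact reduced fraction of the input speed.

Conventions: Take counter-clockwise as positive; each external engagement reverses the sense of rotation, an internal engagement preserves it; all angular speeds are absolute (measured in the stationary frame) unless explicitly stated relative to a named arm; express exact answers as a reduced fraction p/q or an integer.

66/53

4-mesh fixed-axis compound train (all bearings frame-fixed)
mesh 1 [66T→60T]: |ω|/ω_in = 1×66/60 = 11/10, sense flips to −
mesh 2 [60T→88T]: |ω|/ω_in = (11/10)×60/88 = 3/4, sense flips to +
mesh 3 [88T→62T]: |ω|/ω_in = (3/4)×88/62 = 33/31, sense flips to −
mesh 4 [62T→53T]: |ω|/ω_in = (33/31)×62/53 = 66/53, sense flips to +
signed output speed (× input speed) = 66/53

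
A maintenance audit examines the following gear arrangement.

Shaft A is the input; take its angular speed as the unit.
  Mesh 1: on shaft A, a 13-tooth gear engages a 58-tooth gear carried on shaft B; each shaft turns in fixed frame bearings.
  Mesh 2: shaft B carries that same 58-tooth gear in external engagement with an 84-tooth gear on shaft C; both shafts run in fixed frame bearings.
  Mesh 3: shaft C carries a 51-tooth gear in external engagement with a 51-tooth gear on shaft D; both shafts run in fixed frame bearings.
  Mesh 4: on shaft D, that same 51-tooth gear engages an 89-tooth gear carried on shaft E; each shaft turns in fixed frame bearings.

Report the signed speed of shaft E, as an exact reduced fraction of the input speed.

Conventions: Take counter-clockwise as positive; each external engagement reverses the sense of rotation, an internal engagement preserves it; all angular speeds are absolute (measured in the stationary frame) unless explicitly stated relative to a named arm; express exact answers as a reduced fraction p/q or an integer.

221/2492

4-mesh fixed-axis compound train (all bearings frame-fixed)
mesh 1 [13T→58T]: |ω|/ω_in = 1×13/58 = 13/58, sense flips to −
mesh 2 [58T→84T]: |ω|/ω_in = (13/58)×58/84 = 13/84, sense flips to +
mesh 3 [51T→51T]: |ω|/ω_in = (13/84)×51/51 = 13/84, sense flips to −
mesh 4 [51T→89T]: |ω|/ω_in = (13/84)×51/89 = 221/2492, sense flips to +
signed output speed (× input speed) = 221/2492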